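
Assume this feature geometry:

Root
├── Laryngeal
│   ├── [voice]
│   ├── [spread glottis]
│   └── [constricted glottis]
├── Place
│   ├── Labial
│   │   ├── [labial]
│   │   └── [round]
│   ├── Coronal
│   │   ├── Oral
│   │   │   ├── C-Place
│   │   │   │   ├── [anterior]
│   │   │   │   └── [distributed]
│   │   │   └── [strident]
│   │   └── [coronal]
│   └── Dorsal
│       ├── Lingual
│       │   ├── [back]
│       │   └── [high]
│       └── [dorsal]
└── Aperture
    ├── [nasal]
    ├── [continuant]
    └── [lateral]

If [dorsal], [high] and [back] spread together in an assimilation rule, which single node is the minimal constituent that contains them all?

[dorsal]: Root > Place > Dorsal > [dorsal].
[high]: Root > Place > Dorsal > Lingual > [high].
[back]: Root > Place > Dorsal > Lingual > [back].
Dorsal is the lowest common ancestor — every listed feature sits under it, and no single subconstituent of Dorsal covers them all.

Dorsal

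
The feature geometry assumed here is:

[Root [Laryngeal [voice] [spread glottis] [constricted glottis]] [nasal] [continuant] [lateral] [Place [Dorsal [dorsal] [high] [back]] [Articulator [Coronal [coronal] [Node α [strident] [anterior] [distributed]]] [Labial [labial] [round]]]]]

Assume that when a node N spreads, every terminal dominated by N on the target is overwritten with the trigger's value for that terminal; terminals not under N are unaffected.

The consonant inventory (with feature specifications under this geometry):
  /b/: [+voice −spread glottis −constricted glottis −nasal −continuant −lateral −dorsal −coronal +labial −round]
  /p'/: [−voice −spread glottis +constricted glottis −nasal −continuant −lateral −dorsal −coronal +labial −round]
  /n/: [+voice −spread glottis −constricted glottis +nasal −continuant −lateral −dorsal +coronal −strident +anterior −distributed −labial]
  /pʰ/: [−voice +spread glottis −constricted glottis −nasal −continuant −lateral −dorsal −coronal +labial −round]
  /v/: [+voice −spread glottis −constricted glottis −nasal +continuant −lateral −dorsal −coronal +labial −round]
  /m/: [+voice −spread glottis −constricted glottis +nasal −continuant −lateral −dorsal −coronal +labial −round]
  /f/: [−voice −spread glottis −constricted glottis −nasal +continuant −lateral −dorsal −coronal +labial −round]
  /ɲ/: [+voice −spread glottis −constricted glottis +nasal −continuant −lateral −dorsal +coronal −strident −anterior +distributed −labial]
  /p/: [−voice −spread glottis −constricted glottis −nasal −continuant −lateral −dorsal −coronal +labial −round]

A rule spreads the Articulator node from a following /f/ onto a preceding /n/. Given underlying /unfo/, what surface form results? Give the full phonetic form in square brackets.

Terminals under Articulator in this geometry: [coronal], [strident], [anterior], [distributed], [labial], [round].
The target acquires /f/'s values for everything under Articulator — [−coronal], [+labial], [−round] — while keeping its own [voice], [spread glottis], [constricted glottis], ….
This feature bundle is that of [m], so /unfo/ surfaces as [umfo].

[umfo]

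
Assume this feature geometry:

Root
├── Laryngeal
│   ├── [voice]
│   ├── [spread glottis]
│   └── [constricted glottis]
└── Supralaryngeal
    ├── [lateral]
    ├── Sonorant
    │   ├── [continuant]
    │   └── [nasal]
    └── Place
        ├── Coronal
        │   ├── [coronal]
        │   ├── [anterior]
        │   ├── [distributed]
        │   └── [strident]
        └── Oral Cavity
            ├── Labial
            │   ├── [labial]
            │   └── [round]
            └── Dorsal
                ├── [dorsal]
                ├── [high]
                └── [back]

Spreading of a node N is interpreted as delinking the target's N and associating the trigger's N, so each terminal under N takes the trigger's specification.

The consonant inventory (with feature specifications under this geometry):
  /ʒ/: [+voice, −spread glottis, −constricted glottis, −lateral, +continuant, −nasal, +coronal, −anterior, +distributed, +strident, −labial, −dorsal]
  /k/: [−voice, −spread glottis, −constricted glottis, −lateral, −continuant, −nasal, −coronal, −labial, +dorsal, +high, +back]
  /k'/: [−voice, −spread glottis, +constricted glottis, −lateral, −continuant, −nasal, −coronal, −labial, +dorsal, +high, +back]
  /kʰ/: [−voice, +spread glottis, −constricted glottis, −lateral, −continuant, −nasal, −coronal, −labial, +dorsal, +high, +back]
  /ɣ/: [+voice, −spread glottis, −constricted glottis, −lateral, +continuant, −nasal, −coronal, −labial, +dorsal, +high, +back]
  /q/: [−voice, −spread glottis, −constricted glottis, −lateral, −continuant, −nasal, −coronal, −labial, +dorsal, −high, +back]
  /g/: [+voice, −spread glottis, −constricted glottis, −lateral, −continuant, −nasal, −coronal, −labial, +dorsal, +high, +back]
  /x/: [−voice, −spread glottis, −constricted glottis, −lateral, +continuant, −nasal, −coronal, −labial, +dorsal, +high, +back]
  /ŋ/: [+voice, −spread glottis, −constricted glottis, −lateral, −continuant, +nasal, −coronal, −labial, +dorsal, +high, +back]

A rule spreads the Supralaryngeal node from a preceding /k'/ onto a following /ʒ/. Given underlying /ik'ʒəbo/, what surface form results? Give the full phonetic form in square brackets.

The Supralaryngeal node dominates the terminals [lateral], [continuant], [nasal], [coronal], [anterior], [distributed], [strident], [labial], [round], [dorsal], [high], [back].
After delinking /ʒ/'s Supralaryngeal and linking /k'/'s, the affected terminals become [−lateral], [−continuant], [−nasal], [−coronal], [−labial], [+dorsal], [+high], [+back]; [voice], [spread glottis], [constricted glottis] (outside Supralaryngeal) are retained from /ʒ/.
Among the inventory, only /g/ has exactly this specification, giving the surface form [ik'gəbo].

[ik'gəbo]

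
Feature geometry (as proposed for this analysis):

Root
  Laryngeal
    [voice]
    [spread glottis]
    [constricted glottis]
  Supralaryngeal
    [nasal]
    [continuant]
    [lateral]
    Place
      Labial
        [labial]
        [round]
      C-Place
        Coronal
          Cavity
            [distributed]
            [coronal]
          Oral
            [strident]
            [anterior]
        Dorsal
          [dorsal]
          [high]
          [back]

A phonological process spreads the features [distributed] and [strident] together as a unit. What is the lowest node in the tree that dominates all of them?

Coronal

[distributed]: Root → Supralaryngeal → Place → C-Place → Coronal → Cavity → [distributed].
[strident] lies under Oral (below Supralaryngeal).
Coronal is the lowest common ancestor — every listed feature sits under it, and no single subconstituent of Coronal covers them all.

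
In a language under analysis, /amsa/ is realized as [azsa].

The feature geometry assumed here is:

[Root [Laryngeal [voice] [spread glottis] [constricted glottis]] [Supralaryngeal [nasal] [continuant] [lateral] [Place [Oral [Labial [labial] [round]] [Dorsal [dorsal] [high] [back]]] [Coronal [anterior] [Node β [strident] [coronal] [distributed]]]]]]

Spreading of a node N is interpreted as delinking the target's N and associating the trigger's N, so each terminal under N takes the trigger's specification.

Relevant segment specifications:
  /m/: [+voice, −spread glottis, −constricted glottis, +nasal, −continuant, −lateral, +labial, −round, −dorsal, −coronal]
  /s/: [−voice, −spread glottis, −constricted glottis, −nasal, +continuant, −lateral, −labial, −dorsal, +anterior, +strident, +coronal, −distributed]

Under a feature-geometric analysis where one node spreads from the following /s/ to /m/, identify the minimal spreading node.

Supralaryngeal

The alternation /m/ → [z] changes [nasal], [continuant], [labial], [round], [coronal], [anterior], [distributed], [strident] and nothing else.
The smallest constituent containing every changed terminal is Supralaryngeal — each of its daughters lacks at least one of the affected features.
If Supralaryngeal spreads, every terminal under it takes /s/'s value, producing [z] as observed.
[voice] — on which /s/ differs from /m/ — is unchanged, so Root cannot have spread; the constituent is no larger than Supralaryngeal.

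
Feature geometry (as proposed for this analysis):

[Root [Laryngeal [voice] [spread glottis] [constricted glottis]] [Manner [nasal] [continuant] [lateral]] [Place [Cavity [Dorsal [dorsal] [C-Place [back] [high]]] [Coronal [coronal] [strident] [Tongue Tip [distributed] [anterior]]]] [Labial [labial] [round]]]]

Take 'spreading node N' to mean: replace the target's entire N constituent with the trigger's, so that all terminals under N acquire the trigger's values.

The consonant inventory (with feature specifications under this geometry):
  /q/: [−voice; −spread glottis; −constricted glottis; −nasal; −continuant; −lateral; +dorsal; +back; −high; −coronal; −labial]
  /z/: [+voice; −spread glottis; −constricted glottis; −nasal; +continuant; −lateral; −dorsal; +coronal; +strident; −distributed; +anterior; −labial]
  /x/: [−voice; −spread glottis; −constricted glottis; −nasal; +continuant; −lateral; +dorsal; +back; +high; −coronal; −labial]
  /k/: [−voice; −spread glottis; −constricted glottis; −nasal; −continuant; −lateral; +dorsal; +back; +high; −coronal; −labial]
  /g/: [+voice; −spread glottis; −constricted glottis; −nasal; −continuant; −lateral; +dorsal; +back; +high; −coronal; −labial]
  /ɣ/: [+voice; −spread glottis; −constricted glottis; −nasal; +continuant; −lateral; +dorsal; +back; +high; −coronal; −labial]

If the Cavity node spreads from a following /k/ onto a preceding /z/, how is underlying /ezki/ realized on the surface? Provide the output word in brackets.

[eɣki]

Terminals under Cavity in this geometry: [dorsal], [back], [high], [coronal], [strident], [distributed], [anterior].
After delinking /z/'s Cavity and linking /k/'s, the affected terminals become [+dorsal], [+back], [+high], [−coronal]; [voice], [spread glottis], [constricted glottis], … (outside Cavity) are retained from /z/.
The resulting bundle matches /ɣ/ in the inventory; substituting it for /z/ gives [eɣki].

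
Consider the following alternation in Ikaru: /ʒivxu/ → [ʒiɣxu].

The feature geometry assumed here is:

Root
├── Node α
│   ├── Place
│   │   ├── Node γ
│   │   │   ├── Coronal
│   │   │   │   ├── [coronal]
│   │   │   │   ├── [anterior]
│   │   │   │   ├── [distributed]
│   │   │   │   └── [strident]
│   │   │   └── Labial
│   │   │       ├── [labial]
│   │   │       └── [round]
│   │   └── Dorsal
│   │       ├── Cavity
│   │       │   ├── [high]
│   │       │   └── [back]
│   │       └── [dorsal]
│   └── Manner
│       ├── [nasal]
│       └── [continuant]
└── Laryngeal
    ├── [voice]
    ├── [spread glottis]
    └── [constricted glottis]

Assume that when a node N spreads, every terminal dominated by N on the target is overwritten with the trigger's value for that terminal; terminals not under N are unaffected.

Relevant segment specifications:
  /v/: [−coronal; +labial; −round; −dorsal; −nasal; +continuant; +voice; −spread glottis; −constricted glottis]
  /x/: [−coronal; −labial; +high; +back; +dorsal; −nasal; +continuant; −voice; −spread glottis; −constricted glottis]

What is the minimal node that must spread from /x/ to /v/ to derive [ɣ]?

/v/ and [ɣ] differ in [labial], [round], [dorsal], [high], [back]; every other specified feature is identical.
These terminals are all dominated by Place, and no proper subconstituent of Place covers them all; Place is their lowest common ancestor.
Delinking /v/'s Place and associating /x/'s Place gives precisely the feature bundle of [ɣ].
[voice], a feature on which the two segments disagree outside Place, is unchanged — nothing dominating it spread, and Place is the minimal sufficient constituent.

Place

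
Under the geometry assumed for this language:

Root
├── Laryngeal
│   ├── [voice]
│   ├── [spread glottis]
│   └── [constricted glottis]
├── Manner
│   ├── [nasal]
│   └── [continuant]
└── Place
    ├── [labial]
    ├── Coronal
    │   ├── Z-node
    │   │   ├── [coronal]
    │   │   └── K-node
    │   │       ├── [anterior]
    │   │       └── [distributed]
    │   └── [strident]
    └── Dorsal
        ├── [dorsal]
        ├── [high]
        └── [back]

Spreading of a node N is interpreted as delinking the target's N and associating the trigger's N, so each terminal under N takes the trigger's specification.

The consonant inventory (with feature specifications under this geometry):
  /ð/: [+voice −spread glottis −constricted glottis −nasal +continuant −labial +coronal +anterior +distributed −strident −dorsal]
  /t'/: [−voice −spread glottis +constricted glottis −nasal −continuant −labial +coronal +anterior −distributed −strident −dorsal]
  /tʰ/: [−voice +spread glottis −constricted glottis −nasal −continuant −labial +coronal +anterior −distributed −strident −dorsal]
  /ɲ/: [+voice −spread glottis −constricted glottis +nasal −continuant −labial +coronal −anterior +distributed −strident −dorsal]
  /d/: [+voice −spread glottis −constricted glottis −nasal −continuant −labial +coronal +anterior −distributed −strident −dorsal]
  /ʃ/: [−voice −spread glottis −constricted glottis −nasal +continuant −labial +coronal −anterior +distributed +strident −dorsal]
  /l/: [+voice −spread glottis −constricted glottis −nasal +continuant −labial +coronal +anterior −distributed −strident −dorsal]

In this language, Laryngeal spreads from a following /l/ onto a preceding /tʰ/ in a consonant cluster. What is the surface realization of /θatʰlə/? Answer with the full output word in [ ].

Terminals under Laryngeal in this geometry: [voice], [spread glottis], [constricted glottis].
After delinking /tʰ/'s Laryngeal and linking /l/'s, the affected terminals become [+voice], [−spread glottis], [−constricted glottis]; [nasal], [continuant], [labial], … (outside Laryngeal) are retained from /tʰ/.
The resulting bundle matches /d/ in the inventory; substituting it for /tʰ/ gives [θadlə].

[θadlə]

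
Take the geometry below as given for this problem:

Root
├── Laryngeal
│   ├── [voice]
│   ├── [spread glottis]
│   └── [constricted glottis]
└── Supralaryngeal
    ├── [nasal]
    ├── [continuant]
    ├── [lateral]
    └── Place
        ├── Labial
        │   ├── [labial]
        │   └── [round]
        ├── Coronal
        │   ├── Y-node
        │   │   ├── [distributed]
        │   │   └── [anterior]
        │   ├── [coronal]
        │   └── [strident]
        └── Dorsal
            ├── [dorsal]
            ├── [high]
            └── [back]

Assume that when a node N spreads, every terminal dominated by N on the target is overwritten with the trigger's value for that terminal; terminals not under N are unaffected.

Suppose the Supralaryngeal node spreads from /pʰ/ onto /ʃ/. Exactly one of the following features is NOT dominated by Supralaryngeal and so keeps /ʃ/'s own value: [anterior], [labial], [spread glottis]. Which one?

Under this geometry, Supralaryngeal contains [nasal], [continuant], [lateral], [labial], [round], [distributed], [anterior], [coronal], [strident], [dorsal], [high], [back].
[anterior], [labial] all lie under Supralaryngeal, so they are overwritten when Supralaryngeal spreads.
But [spread glottis] is a dependent of Laryngeal, outside Supralaryngeal; it is therefore untouched by the spreading.

[spread glottis]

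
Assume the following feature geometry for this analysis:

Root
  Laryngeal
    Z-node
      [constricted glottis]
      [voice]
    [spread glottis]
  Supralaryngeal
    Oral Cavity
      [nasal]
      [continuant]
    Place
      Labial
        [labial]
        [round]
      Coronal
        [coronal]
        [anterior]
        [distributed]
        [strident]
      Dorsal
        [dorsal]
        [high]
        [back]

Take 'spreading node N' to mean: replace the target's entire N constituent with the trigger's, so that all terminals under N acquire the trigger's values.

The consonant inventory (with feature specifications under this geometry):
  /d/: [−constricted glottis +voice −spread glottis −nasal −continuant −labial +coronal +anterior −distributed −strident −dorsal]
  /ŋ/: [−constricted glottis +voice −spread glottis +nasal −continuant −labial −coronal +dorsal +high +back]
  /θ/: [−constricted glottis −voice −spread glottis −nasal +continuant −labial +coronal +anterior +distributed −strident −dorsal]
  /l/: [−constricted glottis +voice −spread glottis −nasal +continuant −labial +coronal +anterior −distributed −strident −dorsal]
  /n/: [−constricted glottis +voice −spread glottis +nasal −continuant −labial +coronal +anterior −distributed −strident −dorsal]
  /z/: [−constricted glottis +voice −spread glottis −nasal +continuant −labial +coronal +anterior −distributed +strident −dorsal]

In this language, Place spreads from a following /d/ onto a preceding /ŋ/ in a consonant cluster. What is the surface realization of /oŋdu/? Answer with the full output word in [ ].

[ondu]

Terminals under Place in this geometry: [labial], [round], [coronal], [anterior], [distributed], [strident], [dorsal], [high], [back].
After delinking /ŋ/'s Place and linking /d/'s, the affected terminals become [−labial], [+coronal], [+anterior], [−distributed], [−strident], [−dorsal]; [constricted glottis], [voice], [spread glottis], … (outside Place) are retained from /ŋ/.
Among the inventory, only /n/ has exactly this specification, giving the surface form [ondu].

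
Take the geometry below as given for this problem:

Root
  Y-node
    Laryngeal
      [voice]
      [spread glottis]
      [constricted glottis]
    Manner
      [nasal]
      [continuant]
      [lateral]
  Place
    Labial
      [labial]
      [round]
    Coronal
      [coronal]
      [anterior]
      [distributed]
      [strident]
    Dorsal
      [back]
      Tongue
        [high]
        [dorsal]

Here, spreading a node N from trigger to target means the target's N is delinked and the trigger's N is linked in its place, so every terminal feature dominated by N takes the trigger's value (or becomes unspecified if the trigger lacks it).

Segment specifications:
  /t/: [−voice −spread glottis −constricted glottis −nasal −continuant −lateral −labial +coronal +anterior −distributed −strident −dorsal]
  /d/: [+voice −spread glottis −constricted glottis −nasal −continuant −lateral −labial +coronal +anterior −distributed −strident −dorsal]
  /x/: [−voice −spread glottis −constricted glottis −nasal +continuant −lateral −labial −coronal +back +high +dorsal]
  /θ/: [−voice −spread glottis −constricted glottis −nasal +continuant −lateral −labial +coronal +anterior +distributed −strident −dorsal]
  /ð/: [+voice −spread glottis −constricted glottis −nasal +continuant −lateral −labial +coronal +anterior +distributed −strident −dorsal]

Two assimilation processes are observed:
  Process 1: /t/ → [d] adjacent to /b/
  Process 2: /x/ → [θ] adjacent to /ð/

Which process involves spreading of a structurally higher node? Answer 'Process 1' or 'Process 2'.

Process 2

Process 1: the feature that changes is [voice]; the minimal node is [voice] (depth 3).
Process 2: the features that change are [coronal], [anterior], [distributed], [strident], [dorsal], [high], [back]; the minimal node is Place (depth 1).
Place (depth 1) sits above [voice] (depth 3), making Process 2 the one with the higher spreading node.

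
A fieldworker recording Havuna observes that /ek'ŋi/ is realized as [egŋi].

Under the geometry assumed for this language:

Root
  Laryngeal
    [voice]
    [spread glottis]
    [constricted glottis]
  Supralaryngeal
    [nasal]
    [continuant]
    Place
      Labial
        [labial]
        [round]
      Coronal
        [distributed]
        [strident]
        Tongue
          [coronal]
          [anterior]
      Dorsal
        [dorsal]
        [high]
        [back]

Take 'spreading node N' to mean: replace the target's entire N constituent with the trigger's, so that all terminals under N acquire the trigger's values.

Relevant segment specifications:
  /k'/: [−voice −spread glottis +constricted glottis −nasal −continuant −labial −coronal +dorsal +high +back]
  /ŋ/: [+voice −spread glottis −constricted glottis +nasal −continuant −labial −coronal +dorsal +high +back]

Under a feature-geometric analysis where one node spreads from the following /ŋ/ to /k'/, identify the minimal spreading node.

/k'/ and [g] differ in [voice], [constricted glottis]; every other specified feature is identical.
Tracing each changed feature up the tree, the paths first meet at Laryngeal; any lower node misses at least one of them.
If Laryngeal spreads, every terminal under it takes /ŋ/'s value, producing [g] as observed.
Had Root spread, [nasal] would have taken /ŋ/'s value; it stays as in /k'/, confirming the spreading constituent is exactly Laryngeal.

Laryngeal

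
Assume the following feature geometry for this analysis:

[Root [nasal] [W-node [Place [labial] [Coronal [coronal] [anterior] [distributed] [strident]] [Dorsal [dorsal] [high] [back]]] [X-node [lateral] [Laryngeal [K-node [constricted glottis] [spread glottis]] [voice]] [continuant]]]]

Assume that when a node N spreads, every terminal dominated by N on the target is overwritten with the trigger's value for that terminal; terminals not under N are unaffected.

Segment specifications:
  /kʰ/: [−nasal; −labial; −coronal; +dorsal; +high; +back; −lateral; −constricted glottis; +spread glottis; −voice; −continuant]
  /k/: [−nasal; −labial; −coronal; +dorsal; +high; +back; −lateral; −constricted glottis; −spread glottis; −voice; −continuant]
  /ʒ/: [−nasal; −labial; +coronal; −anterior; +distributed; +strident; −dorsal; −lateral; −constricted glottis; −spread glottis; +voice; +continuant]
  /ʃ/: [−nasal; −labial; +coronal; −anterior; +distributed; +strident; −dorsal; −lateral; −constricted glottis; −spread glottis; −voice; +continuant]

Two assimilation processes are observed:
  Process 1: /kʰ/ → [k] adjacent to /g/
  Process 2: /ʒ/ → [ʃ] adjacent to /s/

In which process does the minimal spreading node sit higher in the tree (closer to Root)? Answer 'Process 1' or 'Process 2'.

Process 2

Process 1 alters [spread glottis]; the lowest dominating node is [spread glottis] (depth 5 from Root).
In Process 2, [voice] changes, so the minimal spreading node is [voice] at depth 4.
Depth 4 < depth 5; Process 2 involves the structurally higher constituent [voice].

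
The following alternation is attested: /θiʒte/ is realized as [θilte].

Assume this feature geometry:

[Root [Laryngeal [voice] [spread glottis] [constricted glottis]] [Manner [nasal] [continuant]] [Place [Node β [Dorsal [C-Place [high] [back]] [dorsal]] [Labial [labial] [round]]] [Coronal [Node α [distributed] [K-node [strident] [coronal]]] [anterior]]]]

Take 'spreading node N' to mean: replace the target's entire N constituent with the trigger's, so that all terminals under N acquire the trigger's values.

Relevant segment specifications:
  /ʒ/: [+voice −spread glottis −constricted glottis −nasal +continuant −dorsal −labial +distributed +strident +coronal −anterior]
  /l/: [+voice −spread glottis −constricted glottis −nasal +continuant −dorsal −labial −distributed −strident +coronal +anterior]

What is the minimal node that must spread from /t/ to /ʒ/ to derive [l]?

Coronal

The alternation /ʒ/ → [l] changes [anterior], [distributed], [strident] and nothing else.
These terminals are all dominated by Coronal, and no proper subconstituent of Coronal covers them all; Coronal is their lowest common ancestor.
Spreading Coronal from /t/ overwrites each of those terminals with /t/'s values, yielding exactly [l].
[voice], [continuant] stay as in /ʒ/ although /t/ differs there, so no node dominating them spread; among the remaining candidates Coronal is the lowest that derives the output.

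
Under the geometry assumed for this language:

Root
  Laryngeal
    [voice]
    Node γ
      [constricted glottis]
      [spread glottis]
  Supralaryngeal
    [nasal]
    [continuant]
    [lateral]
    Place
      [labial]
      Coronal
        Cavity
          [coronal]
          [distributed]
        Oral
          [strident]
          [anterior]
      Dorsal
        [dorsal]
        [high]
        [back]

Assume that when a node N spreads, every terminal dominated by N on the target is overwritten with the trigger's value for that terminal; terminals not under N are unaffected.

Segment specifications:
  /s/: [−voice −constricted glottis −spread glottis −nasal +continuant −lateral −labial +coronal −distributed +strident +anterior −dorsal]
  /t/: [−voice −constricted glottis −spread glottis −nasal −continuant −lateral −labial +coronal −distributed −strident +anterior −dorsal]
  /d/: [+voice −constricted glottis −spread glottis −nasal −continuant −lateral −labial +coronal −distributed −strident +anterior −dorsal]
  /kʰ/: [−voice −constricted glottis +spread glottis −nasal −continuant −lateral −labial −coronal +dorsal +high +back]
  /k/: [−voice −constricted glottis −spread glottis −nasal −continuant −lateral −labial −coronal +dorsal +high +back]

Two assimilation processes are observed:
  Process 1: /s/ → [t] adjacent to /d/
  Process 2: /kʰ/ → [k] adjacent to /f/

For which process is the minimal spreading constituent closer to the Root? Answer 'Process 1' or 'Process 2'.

Process 1

Process 1 alters [continuant], [strident]; the lowest common ancestor is Supralaryngeal (depth 1 from Root).
Process 2 alters [spread glottis]; the lowest dominating node is [spread glottis] (depth 3 from Root).
Supralaryngeal is closer to Root than [spread glottis], so Process 1 spreads the higher node.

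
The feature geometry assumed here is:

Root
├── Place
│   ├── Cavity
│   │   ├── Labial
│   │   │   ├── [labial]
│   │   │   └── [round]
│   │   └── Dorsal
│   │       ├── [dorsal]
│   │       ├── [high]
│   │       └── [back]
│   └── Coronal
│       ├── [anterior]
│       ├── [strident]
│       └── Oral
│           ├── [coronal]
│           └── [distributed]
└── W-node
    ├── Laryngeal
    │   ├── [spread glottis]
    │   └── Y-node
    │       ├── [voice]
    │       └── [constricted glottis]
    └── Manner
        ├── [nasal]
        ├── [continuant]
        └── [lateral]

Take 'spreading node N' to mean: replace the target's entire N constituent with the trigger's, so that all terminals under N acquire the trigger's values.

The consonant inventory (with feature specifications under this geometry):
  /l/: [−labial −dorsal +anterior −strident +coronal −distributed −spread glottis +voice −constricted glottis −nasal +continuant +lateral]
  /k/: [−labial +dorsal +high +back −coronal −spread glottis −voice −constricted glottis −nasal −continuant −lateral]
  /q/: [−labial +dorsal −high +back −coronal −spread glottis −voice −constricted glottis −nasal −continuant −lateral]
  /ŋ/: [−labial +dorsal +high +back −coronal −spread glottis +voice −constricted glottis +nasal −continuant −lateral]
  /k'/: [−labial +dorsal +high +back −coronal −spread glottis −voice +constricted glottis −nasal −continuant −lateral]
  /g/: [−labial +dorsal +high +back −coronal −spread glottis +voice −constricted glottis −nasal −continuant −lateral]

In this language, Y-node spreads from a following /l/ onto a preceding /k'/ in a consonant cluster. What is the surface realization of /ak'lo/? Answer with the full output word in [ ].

[aglo]

Terminals under Y-node in this geometry: [voice], [constricted glottis].
Spreading Y-node from /l/ onto /k'/ replaces those values with /l/'s: [+voice], [−constricted glottis]. Features outside Y-node ([labial], [dorsal], [high], …) stay as in /k'/.
Among the inventory, only /g/ has exactly this specification, giving the surface form [aglo].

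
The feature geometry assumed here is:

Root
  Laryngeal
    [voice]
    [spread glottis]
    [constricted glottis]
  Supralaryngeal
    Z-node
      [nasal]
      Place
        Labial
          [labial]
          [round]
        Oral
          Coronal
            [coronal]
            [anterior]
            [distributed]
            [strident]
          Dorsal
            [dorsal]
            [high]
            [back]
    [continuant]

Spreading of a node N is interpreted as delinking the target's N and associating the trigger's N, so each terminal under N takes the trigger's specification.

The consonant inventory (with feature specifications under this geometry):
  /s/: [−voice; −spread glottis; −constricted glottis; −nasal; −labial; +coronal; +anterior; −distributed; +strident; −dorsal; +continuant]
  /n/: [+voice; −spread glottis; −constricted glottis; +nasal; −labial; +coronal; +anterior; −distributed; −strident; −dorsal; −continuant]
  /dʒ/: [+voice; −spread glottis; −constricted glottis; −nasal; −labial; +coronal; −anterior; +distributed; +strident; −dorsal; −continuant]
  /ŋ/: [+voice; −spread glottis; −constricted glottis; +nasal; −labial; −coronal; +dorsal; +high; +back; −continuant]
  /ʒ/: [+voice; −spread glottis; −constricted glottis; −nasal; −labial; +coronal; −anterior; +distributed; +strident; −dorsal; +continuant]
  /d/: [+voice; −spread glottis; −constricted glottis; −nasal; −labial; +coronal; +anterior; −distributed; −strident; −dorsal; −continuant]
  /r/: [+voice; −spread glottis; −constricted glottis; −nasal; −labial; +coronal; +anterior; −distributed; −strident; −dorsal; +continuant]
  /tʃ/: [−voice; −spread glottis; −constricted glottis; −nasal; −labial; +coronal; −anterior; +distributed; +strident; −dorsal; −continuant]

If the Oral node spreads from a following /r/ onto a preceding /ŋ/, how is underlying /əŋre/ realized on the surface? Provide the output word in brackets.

Terminals under Oral in this geometry: [coronal], [anterior], [distributed], [strident], [dorsal], [high], [back].
The target acquires /r/'s values for everything under Oral — [+coronal], [+anterior], [−distributed], [−strident], [−dorsal] — while keeping its own [voice], [spread glottis], [constricted glottis], ….
Among the inventory, only /n/ has exactly this specification, giving the surface form [ənre].

[ənre]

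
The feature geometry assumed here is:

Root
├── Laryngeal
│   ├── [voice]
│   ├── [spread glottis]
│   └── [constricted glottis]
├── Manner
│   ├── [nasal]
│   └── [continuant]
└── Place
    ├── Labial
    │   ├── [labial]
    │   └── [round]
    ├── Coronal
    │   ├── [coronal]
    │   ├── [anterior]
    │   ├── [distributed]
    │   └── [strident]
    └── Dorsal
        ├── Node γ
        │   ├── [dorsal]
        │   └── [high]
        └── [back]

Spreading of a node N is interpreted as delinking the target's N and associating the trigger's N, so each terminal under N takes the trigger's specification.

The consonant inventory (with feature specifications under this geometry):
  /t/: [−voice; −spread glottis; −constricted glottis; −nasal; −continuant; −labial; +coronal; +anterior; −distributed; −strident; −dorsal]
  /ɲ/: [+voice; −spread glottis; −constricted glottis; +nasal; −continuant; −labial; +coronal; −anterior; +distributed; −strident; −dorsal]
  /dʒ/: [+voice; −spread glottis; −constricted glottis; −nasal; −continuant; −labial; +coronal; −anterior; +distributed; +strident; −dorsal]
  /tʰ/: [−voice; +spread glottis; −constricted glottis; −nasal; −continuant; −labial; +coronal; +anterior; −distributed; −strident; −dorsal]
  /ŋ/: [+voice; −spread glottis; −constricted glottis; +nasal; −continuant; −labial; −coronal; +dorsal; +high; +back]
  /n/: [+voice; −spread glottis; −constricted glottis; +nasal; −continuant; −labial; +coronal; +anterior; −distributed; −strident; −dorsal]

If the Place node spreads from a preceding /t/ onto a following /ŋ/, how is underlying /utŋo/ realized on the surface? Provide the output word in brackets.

Terminals under Place in this geometry: [labial], [round], [coronal], [anterior], [distributed], [strident], [dorsal], [high], [back].
After delinking /ŋ/'s Place and linking /t/'s, the affected terminals become [−labial], [+coronal], [+anterior], [−distributed], [−strident], [−dorsal]; [voice], [spread glottis], [constricted glottis], … (outside Place) are retained from /ŋ/.
Among the inventory, only /n/ has exactly this specification, giving the surface form [utno].

[utno]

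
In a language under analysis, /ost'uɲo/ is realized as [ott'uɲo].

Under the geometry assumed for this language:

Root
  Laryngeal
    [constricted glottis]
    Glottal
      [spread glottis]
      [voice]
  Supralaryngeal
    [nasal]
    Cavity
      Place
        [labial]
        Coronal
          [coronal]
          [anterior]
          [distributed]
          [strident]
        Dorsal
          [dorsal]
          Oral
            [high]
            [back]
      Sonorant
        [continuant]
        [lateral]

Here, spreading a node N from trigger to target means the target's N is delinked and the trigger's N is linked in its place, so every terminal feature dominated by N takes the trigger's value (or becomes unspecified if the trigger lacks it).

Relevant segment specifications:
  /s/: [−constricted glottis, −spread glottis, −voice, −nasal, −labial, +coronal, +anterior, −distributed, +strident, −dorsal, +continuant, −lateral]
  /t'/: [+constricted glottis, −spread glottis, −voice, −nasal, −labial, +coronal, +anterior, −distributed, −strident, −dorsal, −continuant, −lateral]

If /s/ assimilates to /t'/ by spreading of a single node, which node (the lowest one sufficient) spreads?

Feature comparison: [continuant], [strident] differ between /s/ and [t]; the remaining terminals match.
The smallest constituent containing every changed terminal is Cavity — each of its daughters lacks at least one of the affected features.
If Cavity spreads, every terminal under it takes /t'/'s value, producing [t] as observed.
[constricted glottis] stays as in /s/ although /t'/ differs there, so no node dominating it spread; among the remaining candidates Cavity is the lowest that derives the output.

Cavity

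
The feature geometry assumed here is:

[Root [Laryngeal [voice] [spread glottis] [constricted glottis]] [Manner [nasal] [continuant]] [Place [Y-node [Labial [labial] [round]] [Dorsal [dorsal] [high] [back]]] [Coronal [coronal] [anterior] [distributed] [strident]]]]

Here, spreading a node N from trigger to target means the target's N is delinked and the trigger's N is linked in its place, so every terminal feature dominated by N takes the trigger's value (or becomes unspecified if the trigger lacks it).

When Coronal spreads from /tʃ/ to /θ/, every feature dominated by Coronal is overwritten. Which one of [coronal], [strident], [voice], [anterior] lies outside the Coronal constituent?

[voice]

The terminals dominated by Coronal are [coronal], [anterior], [distributed], [strident].
Of the listed options, [strident], [coronal], [anterior] are among these and would be overwritten by spreading Coronal.
[voice] is not within the Coronal subtree (it hangs from Laryngeal), so /θ/'s [voice] value survives.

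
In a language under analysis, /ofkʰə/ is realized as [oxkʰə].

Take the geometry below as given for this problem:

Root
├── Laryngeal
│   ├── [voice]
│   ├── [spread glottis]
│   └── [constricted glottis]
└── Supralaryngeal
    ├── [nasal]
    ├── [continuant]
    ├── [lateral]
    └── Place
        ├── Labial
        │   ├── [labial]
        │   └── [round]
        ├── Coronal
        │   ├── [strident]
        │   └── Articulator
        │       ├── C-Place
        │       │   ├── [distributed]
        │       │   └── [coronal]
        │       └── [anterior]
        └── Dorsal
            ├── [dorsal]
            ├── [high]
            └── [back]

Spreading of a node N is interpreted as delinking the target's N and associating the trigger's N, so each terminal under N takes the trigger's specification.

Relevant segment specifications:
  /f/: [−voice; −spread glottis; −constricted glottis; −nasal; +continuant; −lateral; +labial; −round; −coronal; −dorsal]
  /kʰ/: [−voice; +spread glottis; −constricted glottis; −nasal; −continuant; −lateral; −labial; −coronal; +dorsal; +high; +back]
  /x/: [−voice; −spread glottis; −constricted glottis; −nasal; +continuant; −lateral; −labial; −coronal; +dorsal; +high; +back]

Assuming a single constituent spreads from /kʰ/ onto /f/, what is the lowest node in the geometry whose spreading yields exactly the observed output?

Comparing /f/ with its surface form [x], the features that change are [labial], [round], [dorsal], [high], [back].
In this geometry the lowest node dominating all of them is Place: every daughter of Place dominates only a proper subset, so no lower node suffices.
Spreading Place from /kʰ/ overwrites each of those terminals with /kʰ/'s values, yielding exactly [x].
Since [continuant] is preserved even though /kʰ/ disagrees there, no node above Place spread.

Place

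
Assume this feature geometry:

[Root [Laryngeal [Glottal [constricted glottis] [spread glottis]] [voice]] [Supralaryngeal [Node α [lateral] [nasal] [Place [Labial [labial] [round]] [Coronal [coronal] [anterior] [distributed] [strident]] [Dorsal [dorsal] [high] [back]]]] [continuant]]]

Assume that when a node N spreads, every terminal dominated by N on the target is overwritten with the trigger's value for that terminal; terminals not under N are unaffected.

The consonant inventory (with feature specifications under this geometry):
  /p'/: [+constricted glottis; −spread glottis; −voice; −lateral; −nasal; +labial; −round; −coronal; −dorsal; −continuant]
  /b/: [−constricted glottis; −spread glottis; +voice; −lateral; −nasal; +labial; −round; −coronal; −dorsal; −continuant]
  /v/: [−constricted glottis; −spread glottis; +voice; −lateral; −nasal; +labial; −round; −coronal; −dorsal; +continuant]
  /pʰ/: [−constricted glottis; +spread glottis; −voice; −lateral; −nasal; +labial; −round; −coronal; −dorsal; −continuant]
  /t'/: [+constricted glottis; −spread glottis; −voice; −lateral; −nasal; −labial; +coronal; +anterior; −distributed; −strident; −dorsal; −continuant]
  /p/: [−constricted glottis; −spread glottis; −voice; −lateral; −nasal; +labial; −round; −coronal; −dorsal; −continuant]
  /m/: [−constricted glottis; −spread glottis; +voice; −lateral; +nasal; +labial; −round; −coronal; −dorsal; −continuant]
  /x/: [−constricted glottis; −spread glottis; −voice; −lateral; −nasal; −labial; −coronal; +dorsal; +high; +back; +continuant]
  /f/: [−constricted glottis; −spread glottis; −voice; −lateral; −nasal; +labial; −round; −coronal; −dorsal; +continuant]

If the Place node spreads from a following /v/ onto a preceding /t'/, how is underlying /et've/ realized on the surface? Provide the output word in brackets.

Terminals under Place in this geometry: [labial], [round], [coronal], [anterior], [distributed], [strident], [dorsal], [high], [back].
The target acquires /v/'s values for everything under Place — [+labial], [−round], [−coronal], [−dorsal] — while keeping its own [constricted glottis], [spread glottis], [voice], ….
This feature bundle is that of [p'], so /et've/ surfaces as [ep've].

[ep've]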